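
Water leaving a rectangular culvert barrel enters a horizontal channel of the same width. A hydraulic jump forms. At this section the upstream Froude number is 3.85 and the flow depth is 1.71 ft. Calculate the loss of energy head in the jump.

ΔE = 5.38 ft

Fr₁ = 3.85 (given).
Bélanger equation: y₂/y₁ = ½[√(1 + 8Fr₁²) − 1] = ½[√119.6 − 1] = 4.97.
y₂ = 4.97 × 1.71 = 8.49 ft.
V₁ = Fr₁·√(g·y₁) = 3.85×√(32.2×1.71) = 28.6 ft/s; q = V₁·y₁ = 48.9 ft²/s. V₂ = q/y₂ = 48.9/8.49 = 5.75 ft/s. E₁ = y₁ + V₁²/2g = 14.4 ft; E₂ = y₂ + V₂²/2g = 9.01 ft. ΔE = E₁ − E₂ = 5.38 ft.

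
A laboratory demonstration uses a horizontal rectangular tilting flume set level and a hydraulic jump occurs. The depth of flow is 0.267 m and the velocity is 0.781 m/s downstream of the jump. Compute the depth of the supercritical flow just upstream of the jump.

Fr₂ = V₂/√(g·y₂) = 0.781/√(9.81×0.267) = 0.483.
The Bélanger relation is symmetric: y₁/y₂ = ½[√(1 + 8Fr₂²) − 1] = ½[√2.863 − 1] = 0.346.
y₁ = 0.346 × 0.267 = 0.0924 m.

y₁ = 0.0924 m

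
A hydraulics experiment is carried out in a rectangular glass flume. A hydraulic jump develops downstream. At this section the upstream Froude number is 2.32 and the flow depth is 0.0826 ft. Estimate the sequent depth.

Fr₁ = 2.32 (given).
Bélanger equation: y₂/y₁ = ½[√(1 + 8Fr₁²) − 1] = ½[√44.06 − 1] = 2.82.
y₂ = 2.82 × 0.0826 = 0.233 ft.

y₂ = 0.233 ft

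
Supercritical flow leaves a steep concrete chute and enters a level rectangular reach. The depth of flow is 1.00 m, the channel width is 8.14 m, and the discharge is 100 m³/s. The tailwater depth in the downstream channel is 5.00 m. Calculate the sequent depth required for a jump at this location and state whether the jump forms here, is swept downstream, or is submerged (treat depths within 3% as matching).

q = Q/b = 100/8.14 = 12.3 m²/s; V₁ = q/y₁ = 12.3 m/s. Fr₁ = V₁/√(g·y₁) = 3.92.
Bélanger equation: y₂/y₁ = ½[√(1 + 8Fr₁²) − 1] = ½[√124.1 − 1] = 5.07.
y₂ = 5.07 × 1.00 = 5.07 m.
Tailwater y_tw = 5.00 m: y_tw ≈ y₂, so the jump forms here.

y₂ = 5.07 m; the jump forms here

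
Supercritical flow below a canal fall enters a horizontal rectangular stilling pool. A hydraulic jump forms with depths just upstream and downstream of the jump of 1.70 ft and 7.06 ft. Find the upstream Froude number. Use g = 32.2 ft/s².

Fr₁ = 3.27

For a rectangular channel the momentum equation gives q² = ½·g·y₁·y₂·(y₁ + y₂) = ½×32.2×1.70×7.06×8.76 = 1693.
q = √1693 = 41.1 ft²/s.
V₁ = q/y₁ = 24.2 ft/s; Fr₁ = V₁/√(g·y₁) = 3.27.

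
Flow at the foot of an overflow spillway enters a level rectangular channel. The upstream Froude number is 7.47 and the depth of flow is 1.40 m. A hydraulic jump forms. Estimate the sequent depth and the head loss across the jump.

Fr₁ = 7.47 (given).
Conjugate-depth relation: y₂/y₁ = ½[√(1 + 8Fr₁²) − 1] = ½[√447.4 − 1] = 10.1.
y₂ = 10.1 × 1.40 = 14.1 m.
V₁ = Fr₁·√(g·y₁) = 7.47×√(9.81×1.40) = 27.7 m/s; q = V₁·y₁ = 38.8 m²/s. V₂ = q/y₂ = 38.8/14.1 = 2.75 m/s. E₁ = y₁ + V₁²/2g = 40.5 m; E₂ = y₂ + V₂²/2g = 14.5 m. ΔE = E₁ − E₂ = 26.0 m.

y₂ = 14.1 m; ΔE = 26.0 m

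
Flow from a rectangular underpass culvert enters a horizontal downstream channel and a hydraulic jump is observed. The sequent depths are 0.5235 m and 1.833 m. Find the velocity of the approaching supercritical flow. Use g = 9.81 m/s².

For a rectangular channel the momentum equation gives q² = ½·g·y₁·y₂·(y₁ + y₂) = ½×9.81×0.5235×1.833×2.357 = 11.09.
q = √11.09 = 3.330 m²/s.
V₁ = q/y₁ = 3.330/0.5235 = 6.362 m/s.

V₁ = 6.362 m/s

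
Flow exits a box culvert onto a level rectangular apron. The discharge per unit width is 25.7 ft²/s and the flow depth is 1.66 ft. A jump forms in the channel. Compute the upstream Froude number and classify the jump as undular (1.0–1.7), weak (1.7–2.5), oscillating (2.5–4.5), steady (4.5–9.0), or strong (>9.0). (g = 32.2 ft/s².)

Fr₁ = 2.12; weak jump

V₁ = q/y₁ = 25.7/1.66 = 15.5 ft/s. Fr₁ = V₁/√(g·y₁) = 15.5/√(32.2×1.66) = 2.12.
Fr₁ = 2.12 lies in the weak range.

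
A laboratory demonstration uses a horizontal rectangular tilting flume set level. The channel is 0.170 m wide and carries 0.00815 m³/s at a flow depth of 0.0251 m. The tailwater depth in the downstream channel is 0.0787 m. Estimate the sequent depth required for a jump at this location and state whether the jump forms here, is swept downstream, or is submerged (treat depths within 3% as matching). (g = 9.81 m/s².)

q = Q/b = 0.00815/0.170 = 0.0479 m²/s; V₁ = q/y₁ = 1.91 m/s. Fr₁ = V₁/√(g·y₁) = 3.85.
Bélanger equation: y₂/y₁ = ½[√(1 + 8Fr₁²) − 1] = ½[√119.5 − 1] = 4.97.
y₂ = 4.97 × 0.0251 = 0.125 m.
Tailwater y_tw = 0.0787 m: y_tw < y₂, so the jump is swept downstream.

y₂ = 0.125 m; the jump is swept downstream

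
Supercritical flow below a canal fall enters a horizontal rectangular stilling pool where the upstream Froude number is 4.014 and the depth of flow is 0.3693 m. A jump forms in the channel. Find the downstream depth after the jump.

Fr₁ = 4.014 (given).
From the momentum equation for a rectangular channel, y₂/y₁ = ½[√(1 + 8Fr₁²) − 1] = ½[√129.90 − 1] = 5.199.
y₂ = 5.199 × 0.3693 = 1.920 m.

y₂ = 1.920 m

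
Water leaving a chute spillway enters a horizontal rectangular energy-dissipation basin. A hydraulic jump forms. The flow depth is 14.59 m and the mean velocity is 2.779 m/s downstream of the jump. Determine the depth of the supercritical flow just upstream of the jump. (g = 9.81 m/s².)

Fr₂ = V₂/√(g·y₂) = 2.779/√(9.81×14.59) = 0.2323.
Since the conjugate-depth ratio holds either way, y₁/y₂ = ½[√(1 + 8Fr₂²) − 1] = ½[√1.4317 − 1] = 0.09826.
y₁ = 0.09826 × 14.59 = 1.434 m.

y₁ = 1.434 m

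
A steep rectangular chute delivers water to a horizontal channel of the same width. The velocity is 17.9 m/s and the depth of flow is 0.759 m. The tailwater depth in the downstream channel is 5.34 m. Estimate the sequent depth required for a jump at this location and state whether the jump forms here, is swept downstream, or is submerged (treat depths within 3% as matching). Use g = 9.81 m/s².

y₂ = 6.67 m; the jump is swept downstream

Fr₁ = V₁/√(g·y₁) = 17.9/√(9.81×0.759) = 6.56.
Conjugate-depth relation: y₂/y₁ = ½[√(1 + 8Fr₁²) − 1] = ½[√345.3 − 1] = 8.79.
y₂ = 8.79 × 0.759 = 6.67 m.
Tailwater y_tw = 5.34 m: y_tw < y₂, so the jump is swept downstream.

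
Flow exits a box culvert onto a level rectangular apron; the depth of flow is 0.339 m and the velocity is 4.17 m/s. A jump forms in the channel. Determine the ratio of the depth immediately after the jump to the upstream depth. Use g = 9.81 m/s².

y₂/y₁ = 2.77

Fr₁ = V₁/√(g·y₁) = 4.17/√(9.81×0.339) = 2.29.
Bélanger equation: y₂/y₁ = ½[√(1 + 8Fr₁²) − 1] = ½[√42.83 − 1] = 2.77.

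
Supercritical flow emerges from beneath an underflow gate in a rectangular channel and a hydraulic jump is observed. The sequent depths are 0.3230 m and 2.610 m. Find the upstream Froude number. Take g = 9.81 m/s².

Fr₁ = 6.057

For a rectangular channel the momentum equation gives q² = ½·g·y₁·y₂·(y₁ + y₂) = ½×9.81×0.3230×2.610×2.933 = 12.13.
q = √12.13 = 3.483 m²/s.
V₁ = q/y₁ = 10.78 m/s; Fr₁ = V₁/√(g·y₁) = 6.057.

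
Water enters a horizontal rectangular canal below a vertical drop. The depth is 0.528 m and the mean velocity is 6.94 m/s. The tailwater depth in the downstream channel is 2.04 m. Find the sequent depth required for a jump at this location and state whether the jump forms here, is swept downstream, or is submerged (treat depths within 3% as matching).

y₂ = 2.03 m; the jump forms here

Fr₁ = V₁/√(g·y₁) = 6.94/√(9.81×0.528) = 3.05.
From the momentum equation for a rectangular channel, y₂/y₁ = ½[√(1 + 8Fr₁²) − 1] = ½[√75.39 − 1] = 3.84.
y₂ = 3.84 × 0.528 = 2.03 m.
Tailwater y_tw = 2.04 m: y_tw ≈ y₂, so the jump forms here.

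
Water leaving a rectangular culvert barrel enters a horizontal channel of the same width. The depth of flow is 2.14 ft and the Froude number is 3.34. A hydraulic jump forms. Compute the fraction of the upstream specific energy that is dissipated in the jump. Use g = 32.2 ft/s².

Fr₁ = 3.34 (given).
From the momentum equation for a rectangular channel, y₂/y₁ = ½[√(1 + 8Fr₁²) − 1] = ½[√90.24 − 1] = 4.25.
y₂ = 4.25 × 2.14 = 9.09 ft.
E₁ = y₁(1 + Fr₁²/2) = 2.14×(1 + 3.34²/2) = 14.1 ft. ΔE = (y₂ − y₁)³/(4y₁y₂) = 4.32 ft. ΔE/E₁ = 4.32/14.1 = 0.307.

ΔE/E₁ = 0.307 (30.7%)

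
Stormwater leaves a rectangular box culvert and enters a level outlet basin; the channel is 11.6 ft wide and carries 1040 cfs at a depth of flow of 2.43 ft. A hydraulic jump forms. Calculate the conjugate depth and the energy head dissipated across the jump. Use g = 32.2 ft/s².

y₂ = 13.2 ft; ΔE = 9.68 ft

q = Q/b = 1040/11.6 = 89.7 ft²/s; V₁ = q/y₁ = 36.9 ft/s. Fr₁ = V₁/√(g·y₁) = 4.17.
By Bélanger, y₂/y₁ = ½[√(1 + 8Fr₁²) − 1] = ½[√140.2 − 1] = 5.42.
y₂ = 5.42 × 2.43 = 13.2 ft.
Head loss: ΔE = (y₂ − y₁)³/(4y₁y₂) = (13.2 − 2.43)³/(4×2.43×13.2) = 1239/128 = 9.68 ft.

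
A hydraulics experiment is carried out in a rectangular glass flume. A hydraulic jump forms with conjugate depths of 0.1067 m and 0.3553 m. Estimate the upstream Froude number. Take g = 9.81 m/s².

For a rectangular channel the momentum equation gives q² = ½·g·y₁·y₂·(y₁ + y₂) = ½×9.81×0.1067×0.3553×0.4620 = 0.08591.
q = √0.08591 = 0.2931 m²/s.
V₁ = q/y₁ = 2.747 m/s; Fr₁ = V₁/√(g·y₁) = 2.685.

Fr₁ = 2.685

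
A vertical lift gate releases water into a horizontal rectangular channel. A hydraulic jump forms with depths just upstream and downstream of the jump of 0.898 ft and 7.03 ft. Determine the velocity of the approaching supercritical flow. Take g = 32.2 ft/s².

For a rectangular channel the momentum equation gives q² = ½·g·y₁·y₂·(y₁ + y₂) = ½×32.2×0.898×7.03×7.93 = 806.
q = √806 = 28.4 ft²/s.
V₁ = q/y₁ = 28.4/0.898 = 31.6 ft/s.

V₁ = 31.6 ft/s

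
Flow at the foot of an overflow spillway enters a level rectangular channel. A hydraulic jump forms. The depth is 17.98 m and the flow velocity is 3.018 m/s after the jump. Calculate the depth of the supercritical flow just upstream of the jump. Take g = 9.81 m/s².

Fr₂ = V₂/√(g·y₂) = 3.018/√(9.81×17.98) = 0.2272.
Applying the sequent-depth relation in reverse, y₁/y₂ = ½[√(1 + 8Fr₂²) − 1] = ½[√1.4131 − 1] = 0.09437.
y₁ = 0.09437 × 17.98 = 1.697 m.

y₁ = 1.697 m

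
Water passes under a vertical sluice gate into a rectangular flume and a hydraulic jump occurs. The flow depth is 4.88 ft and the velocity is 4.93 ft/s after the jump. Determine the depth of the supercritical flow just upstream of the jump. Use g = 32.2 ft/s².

y₁ = 1.21 ft

Fr₂ = V₂/√(g·y₂) = 4.93/√(32.2×4.88) = 0.393.
From the momentum equation (using Fr₂), y₁/y₂ = ½[√(1 + 8Fr₂²) − 1] = ½[√2.237 − 1] = 0.248.
y₁ = 0.248 × 4.88 = 1.21 ft.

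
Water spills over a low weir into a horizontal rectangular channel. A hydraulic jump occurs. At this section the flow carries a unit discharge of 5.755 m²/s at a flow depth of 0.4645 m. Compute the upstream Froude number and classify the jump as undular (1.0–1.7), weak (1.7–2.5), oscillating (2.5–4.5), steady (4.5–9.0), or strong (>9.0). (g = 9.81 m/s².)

V₁ = q/y₁ = 5.755/0.4645 = 12.39 m/s. Fr₁ = V₁/√(g·y₁) = 12.39/√(9.81×0.4645) = 5.804.
Fr₁ = 5.804 lies in the steady range.

Fr₁ = 5.804; steady jump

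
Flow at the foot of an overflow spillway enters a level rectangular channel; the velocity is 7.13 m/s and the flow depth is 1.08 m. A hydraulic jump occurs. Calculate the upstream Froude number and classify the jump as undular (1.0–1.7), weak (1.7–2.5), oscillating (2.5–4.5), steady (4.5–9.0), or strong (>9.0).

Fr₁ = V₁/√(g·y₁) = 7.13/√(9.81×1.08) = 2.19.
Fr₁ = 2.19 lies in the weak range.

Fr₁ = 2.19; weak jump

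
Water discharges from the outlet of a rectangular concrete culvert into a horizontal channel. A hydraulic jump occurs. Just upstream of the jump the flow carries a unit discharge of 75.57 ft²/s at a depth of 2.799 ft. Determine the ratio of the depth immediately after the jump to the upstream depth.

V₁ = q/y₁ = 75.57/2.799 = 27.00 ft/s. Fr₁ = V₁/√(g·y₁) = 27.00/√(32.2×2.799) = 2.844.
From the momentum equation for a rectangular channel, y₂/y₁ = ½[√(1 + 8Fr₁²) − 1] = ½[√65.703 − 1] = 3.553.

y₂/y₁ = 3.553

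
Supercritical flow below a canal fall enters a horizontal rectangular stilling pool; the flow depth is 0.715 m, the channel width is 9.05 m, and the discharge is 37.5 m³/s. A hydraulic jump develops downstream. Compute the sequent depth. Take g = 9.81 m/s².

q = Q/b = 37.5/9.05 = 4.14 m²/s; V₁ = q/y₁ = 5.80 m/s. Fr₁ = V₁/√(g·y₁) = 2.19.
Bélanger equation: y₂/y₁ = ½[√(1 + 8Fr₁²) − 1] = ½[√39.31 − 1] = 2.63.
y₂ = 2.63 × 0.715 = 1.88 m.

y₂ = 1.88 m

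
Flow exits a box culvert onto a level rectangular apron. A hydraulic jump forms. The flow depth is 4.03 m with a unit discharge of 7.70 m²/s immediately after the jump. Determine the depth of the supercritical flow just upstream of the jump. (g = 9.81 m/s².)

V₂ = q/y₂ = 7.70/4.03 = 1.91 m/s; Fr₂ = V₂/√(g·y₂) = 0.304.
Applying the sequent-depth relation in reverse, y₁/y₂ = ½[√(1 + 8Fr₂²) − 1] = ½[√1.739 − 1] = 0.159.
y₁ = 0.159 × 4.03 = 0.642 m.

y₁ = 0.642 m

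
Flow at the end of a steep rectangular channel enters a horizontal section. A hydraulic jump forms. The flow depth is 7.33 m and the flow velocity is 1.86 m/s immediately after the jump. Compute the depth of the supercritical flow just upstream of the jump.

y₁ = 0.648 m

Fr₂ = V₂/√(g·y₂) = 1.86/√(9.81×7.33) = 0.219.
The Bélanger relation is symmetric: y₁/y₂ = ½[√(1 + 8Fr₂²) − 1] = ½[√1.385 − 1] = 0.0884.
y₁ = 0.0884 × 7.33 = 0.648 m.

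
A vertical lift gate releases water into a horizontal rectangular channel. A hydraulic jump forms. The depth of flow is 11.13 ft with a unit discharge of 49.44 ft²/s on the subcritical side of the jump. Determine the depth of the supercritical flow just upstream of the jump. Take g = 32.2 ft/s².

y₁ = 1.114 ft

V₂ = q/y₂ = 49.44/11.13 = 4.442 ft/s; Fr₂ = V₂/√(g·y₂) = 0.2346.
From the momentum equation (using Fr₂), y₁/y₂ = ½[√(1 + 8Fr₂²) − 1] = ½[√1.4405 − 1] = 0.1001.
y₁ = 0.1001 × 11.13 = 1.114 ft.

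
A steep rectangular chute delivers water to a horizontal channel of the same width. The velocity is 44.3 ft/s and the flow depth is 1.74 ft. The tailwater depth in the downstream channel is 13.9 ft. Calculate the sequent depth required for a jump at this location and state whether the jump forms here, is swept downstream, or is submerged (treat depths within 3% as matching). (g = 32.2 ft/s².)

y₂ = 13.7 ft; the jump forms here

Fr₁ = V₁/√(g·y₁) = 44.3/√(32.2×1.74) = 5.92.
By Bélanger, y₂/y₁ = ½[√(1 + 8Fr₁²) − 1] = ½[√281.2 − 1] = 7.88.
y₂ = 7.88 × 1.74 = 13.7 ft.
Tailwater y_tw = 13.9 ft: y_tw ≈ y₂, so the jump forms here.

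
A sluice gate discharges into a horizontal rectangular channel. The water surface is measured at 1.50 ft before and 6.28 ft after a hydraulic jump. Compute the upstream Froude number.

Fr₁ = 3.30

For a rectangular channel the momentum equation gives q² = ½·g·y₁·y₂·(y₁ + y₂) = ½×32.2×1.50×6.28×7.78 = 1180.
q = √1180 = 34.4 ft²/s.
V₁ = q/y₁ = 22.9 ft/s; Fr₁ = V₁/√(g·y₁) = 3.30.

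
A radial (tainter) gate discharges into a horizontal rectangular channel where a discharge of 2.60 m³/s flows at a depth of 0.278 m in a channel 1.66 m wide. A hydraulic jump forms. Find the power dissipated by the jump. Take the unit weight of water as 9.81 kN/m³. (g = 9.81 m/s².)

q = Q/b = 2.60/1.66 = 1.57 m²/s; V₁ = q/y₁ = 5.63 m/s. Fr₁ = V₁/√(g·y₁) = 3.41.
From the momentum equation for a rectangular channel, y₂/y₁ = ½[√(1 + 8Fr₁²) − 1] = ½[√94.11 − 1] = 4.35.
y₂ = 4.35 × 0.278 = 1.21 m.
Head loss: ΔE = (y₂ − y₁)³/(4y₁y₂) = (1.21 − 0.278)³/(4×0.278×1.21) = 0.808/1.34 = 0.601 m.
P = γ·Q·ΔE = 9.81 × 2.60 × 0.601 = 15.3 kW.

P = 15.3 kW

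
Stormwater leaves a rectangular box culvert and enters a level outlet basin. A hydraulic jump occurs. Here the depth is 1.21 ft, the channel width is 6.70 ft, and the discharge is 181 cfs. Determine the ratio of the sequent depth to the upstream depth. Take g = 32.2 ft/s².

q = Q/b = 181/6.70 = 27.0 ft²/s; V₁ = q/y₁ = 22.3 ft/s. Fr₁ = V₁/√(g·y₁) = 3.58.
Conjugate-depth relation: y₂/y₁ = ½[√(1 + 8Fr₁²) − 1] = ½[√103.3 − 1] = 4.58.

y₂/y₁ = 4.58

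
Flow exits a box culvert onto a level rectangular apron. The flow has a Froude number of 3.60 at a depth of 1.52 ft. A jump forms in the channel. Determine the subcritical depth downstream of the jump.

Fr₁ = 3.60 (given).
Bélanger equation: y₂/y₁ = ½[√(1 + 8Fr₁²) − 1] = ½[√104.7 − 1] = 4.62.
y₂ = 4.62 × 1.52 = 7.02 ft.

y₂ = 7.02 ft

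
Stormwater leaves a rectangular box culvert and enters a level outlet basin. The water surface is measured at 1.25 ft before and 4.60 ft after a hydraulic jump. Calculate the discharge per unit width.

q = 23.3 ft²/s

For a rectangular channel the momentum equation gives q² = ½·g·y₁·y₂·(y₁ + y₂) = ½×32.2×1.25×4.60×5.85 = 542.
q = √542 = 23.3 ft²/s.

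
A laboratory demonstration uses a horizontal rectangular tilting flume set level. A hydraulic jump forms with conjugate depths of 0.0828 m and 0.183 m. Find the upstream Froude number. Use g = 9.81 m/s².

Fr₁ = 1.88

For a rectangular channel the momentum equation gives q² = ½·g·y₁·y₂·(y₁ + y₂) = ½×9.81×0.0828×0.183×0.266 = 0.0198.
q = √0.0198 = 0.141 m²/s.
V₁ = q/y₁ = 1.70 m/s; Fr₁ = V₁/√(g·y₁) = 1.88.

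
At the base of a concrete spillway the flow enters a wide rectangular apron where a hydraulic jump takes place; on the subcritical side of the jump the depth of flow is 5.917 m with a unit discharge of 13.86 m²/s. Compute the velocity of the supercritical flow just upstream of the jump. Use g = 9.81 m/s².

V₁ = 14.40 m/s

V₂ = q/y₂ = 13.86/5.917 = 2.342 m/s; Fr₂ = V₂/√(g·y₂) = 0.3075.
Applying the sequent-depth relation in reverse, y₁/y₂ = ½[√(1 + 8Fr₂²) − 1] = ½[√1.7562 − 1] = 0.1626.
y₁ = 0.1626 × 5.917 = 0.9622 m.
V₁ = q/y₁ = 13.86/0.9622 = 14.40 m/s.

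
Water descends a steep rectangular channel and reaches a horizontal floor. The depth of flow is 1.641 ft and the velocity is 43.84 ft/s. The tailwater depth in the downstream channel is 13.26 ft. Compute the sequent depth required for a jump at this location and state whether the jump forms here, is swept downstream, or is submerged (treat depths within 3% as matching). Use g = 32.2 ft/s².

y₂ = 13.20 ft; the jump forms here

Fr₁ = V₁/√(g·y₁) = 43.84/√(32.2×1.641) = 6.031.
Conjugate-depth relation: y₂/y₁ = ½[√(1 + 8Fr₁²) − 1] = ½[√291.98 − 1] = 8.044.
y₂ = 8.044 × 1.641 = 13.20 ft.
Tailwater y_tw = 13.26 ft: y_tw ≈ y₂, so the jump forms here.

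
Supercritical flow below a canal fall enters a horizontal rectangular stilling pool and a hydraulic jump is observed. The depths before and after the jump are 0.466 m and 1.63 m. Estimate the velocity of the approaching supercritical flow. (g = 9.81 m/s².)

V₁ = 6.00 m/s

For a rectangular channel the momentum equation gives q² = ½·g·y₁·y₂·(y₁ + y₂) = ½×9.81×0.466×1.63×2.10 = 7.81.
q = √7.81 = 2.79 m²/s.
V₁ = q/y₁ = 2.79/0.466 = 6.00 m/s.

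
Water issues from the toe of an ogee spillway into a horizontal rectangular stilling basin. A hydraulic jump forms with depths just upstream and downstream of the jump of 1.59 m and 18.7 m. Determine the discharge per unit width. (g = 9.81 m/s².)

For a rectangular channel the momentum equation gives q² = ½·g·y₁·y₂·(y₁ + y₂) = ½×9.81×1.59×18.7×20.3 = 2959.
q = √2959 = 54.4 m²/s.

q = 54.4 m²/s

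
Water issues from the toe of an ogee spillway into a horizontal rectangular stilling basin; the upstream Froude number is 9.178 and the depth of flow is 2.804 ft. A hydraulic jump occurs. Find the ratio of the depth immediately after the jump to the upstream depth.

Fr₁ = 9.178 (given).
Conjugate-depth relation: y₂/y₁ = ½[√(1 + 8Fr₁²) − 1] = ½[√674.89 − 1] = 12.49.

y₂/y₁ = 12.49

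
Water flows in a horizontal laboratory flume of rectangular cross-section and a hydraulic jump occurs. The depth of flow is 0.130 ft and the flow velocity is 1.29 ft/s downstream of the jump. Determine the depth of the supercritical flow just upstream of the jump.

Fr₂ = V₂/√(g·y₂) = 1.29/√(32.2×0.130) = 0.631.
The Bélanger relation is symmetric: y₁/y₂ = ½[√(1 + 8Fr₂²) − 1] = ½[√4.180 − 1] = 0.522.
y₁ = 0.522 × 0.130 = 0.0679 ft.

y₁ = 0.0679 ft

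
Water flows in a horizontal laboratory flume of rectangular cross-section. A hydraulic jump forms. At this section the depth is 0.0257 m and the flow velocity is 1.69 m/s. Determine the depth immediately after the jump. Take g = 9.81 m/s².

y₂ = 0.110 m

Fr₁ = V₁/√(g·y₁) = 1.69/√(9.81×0.0257) = 3.37.
Bélanger equation: y₂/y₁ = ½[√(1 + 8Fr₁²) − 1] = ½[√91.63 − 1] = 4.29.
y₂ = 4.29 × 0.0257 = 0.110 m.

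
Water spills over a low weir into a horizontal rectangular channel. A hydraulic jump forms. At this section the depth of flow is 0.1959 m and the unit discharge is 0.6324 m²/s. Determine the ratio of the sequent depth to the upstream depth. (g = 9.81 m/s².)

V₁ = q/y₁ = 0.6324/0.1959 = 3.228 m/s. Fr₁ = V₁/√(g·y₁) = 3.228/√(9.81×0.1959) = 2.329.
Bélanger equation: y₂/y₁ = ½[√(1 + 8Fr₁²) − 1] = ½[√44.381 − 1] = 2.831.

y₂/y₁ = 2.831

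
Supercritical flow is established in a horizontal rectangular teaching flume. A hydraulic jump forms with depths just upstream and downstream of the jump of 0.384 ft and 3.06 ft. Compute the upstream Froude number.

Fr₁ = 5.98

For a rectangular channel the momentum equation gives q² = ½·g·y₁·y₂·(y₁ + y₂) = ½×32.2×0.384×3.06×3.44 = 65.2.
q = √65.2 = 8.07 ft²/s.
V₁ = q/y₁ = 21.0 ft/s; Fr₁ = V₁/√(g·y₁) = 5.98.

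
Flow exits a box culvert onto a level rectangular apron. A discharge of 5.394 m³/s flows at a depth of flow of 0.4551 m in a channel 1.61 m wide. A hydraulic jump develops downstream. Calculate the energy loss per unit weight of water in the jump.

q = Q/b = 5.394/1.61 = 3.350 m²/s; V₁ = q/y₁ = 7.362 m/s. Fr₁ = V₁/√(g·y₁) = 3.484.
From the momentum equation for a rectangular channel, y₂/y₁ = ½[√(1 + 8Fr₁²) − 1] = ½[√98.111 − 1] = 4.453.
y₂ = 4.453 × 0.4551 = 2.026 m.
V₂ = q/y₂ = 3.350/2.026 = 1.653 m/s. E₁ = y₁ + V₁²/2g = 3.217 m; E₂ = y₂ + V₂²/2g = 2.166 m. ΔE = E₁ − E₂ = 1.052 m.

ΔE = 1.052 m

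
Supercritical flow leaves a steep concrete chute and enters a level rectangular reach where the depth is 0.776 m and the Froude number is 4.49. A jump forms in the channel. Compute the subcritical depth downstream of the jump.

Fr₁ = 4.49 (given).
Sequent-depth ratio: y₂/y₁ = ½[√(1 + 8Fr₁²) − 1] = ½[√162.3 − 1] = 5.87.
y₂ = 5.87 × 0.776 = 4.55 m.

y₂ = 4.55 m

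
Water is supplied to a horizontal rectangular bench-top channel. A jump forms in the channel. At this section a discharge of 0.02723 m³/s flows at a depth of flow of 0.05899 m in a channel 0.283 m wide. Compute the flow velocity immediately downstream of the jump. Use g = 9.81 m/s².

V₂ = 0.6339 m/s

q = Q/b = 0.02723/0.283 = 0.09622 m²/s; V₁ = q/y₁ = 1.631 m/s. Fr₁ = V₁/√(g·y₁) = 2.144.
Sequent-depth ratio: y₂/y₁ = ½[√(1 + 8Fr₁²) − 1] = ½[√37.780 − 1] = 2.573.
y₂ = 2.573 × 0.05899 = 0.1518 m.
V₂ = q/y₂ = 0.09622/0.1518 = 0.6339 m/s.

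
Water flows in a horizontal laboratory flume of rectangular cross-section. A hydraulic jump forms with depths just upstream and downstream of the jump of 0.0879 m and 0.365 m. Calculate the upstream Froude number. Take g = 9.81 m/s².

For a rectangular channel the momentum equation gives q² = ½·g·y₁·y₂·(y₁ + y₂) = ½×9.81×0.0879×0.365×0.453 = 0.0713.
q = √0.0713 = 0.267 m²/s.
V₁ = q/y₁ = 3.04 m/s; Fr₁ = V₁/√(g·y₁) = 3.27.

Fr₁ = 3.27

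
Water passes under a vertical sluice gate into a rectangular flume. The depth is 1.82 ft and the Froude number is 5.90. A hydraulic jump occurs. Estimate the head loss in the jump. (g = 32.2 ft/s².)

Fr₁ = 5.90 (given).
Sequent-depth ratio: y₂/y₁ = ½[√(1 + 8Fr₁²) − 1] = ½[√279.5 − 1] = 7.86.
y₂ = 7.86 × 1.82 = 14.3 ft.
Head loss: ΔE = (y₂ − y₁)³/(4y₁y₂) = (14.3 − 1.82)³/(4×1.82×14.3) = 1945/104 = 18.7 ft.

ΔE = 18.7 ft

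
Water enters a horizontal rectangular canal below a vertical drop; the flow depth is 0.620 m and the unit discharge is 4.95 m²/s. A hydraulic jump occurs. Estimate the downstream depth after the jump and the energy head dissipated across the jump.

y₂ = 2.55 m; ΔE = 1.13 m

V₁ = q/y₁ = 4.95/0.620 = 7.98 m/s. Fr₁ = V₁/√(g·y₁) = 7.98/√(9.81×0.620) = 3.24.
By Bélanger, y₂/y₁ = ½[√(1 + 8Fr₁²) − 1] = ½[√84.84 − 1] = 4.11.
y₂ = 4.11 × 0.620 = 2.55 m.
Head loss: ΔE = (y₂ − y₁)³/(4y₁y₂) = (2.55 − 0.620)³/(4×0.620×2.55) = 7.14/6.31 = 1.13 m.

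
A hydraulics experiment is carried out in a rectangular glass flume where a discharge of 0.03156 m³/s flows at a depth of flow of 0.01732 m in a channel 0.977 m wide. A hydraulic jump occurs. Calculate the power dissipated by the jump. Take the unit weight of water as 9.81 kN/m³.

P = 0.02695 kW

q = Q/b = 0.03156/0.977 = 0.03230 m²/s; V₁ = q/y₁ = 1.865 m/s. Fr₁ = V₁/√(g·y₁) = 4.525.
Bélanger equation: y₂/y₁ = ½[√(1 + 8Fr₁²) − 1] = ½[√164.78 − 1] = 5.918.
y₂ = 5.918 × 0.01732 = 0.1025 m.
V₂ = q/y₂ = 0.03230/0.1025 = 0.3151 m/s. E₁ = y₁ + V₁²/2g = 0.1946 m; E₂ = y₂ + V₂²/2g = 0.1076 m. ΔE = E₁ − E₂ = 0.08705 m.
P = γ·Q·ΔE = 9.81 × 0.03156 × 0.08705 = 0.02695 kW.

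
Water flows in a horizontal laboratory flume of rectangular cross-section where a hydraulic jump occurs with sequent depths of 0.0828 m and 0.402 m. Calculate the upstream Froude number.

For a rectangular channel the momentum equation gives q² = ½·g·y₁·y₂·(y₁ + y₂) = ½×9.81×0.0828×0.402×0.485 = 0.0792.
q = √0.0792 = 0.281 m²/s.
V₁ = q/y₁ = 3.40 m/s; Fr₁ = V₁/√(g·y₁) = 3.77.

Fr₁ = 3.77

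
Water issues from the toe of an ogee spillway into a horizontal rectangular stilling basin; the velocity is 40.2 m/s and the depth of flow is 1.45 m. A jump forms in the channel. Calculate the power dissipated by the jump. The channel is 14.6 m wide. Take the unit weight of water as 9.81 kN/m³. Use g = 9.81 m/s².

P = 520000 kW

Fr₁ = V₁/√(g·y₁) = 40.2/√(9.81×1.45) = 10.7.
From the momentum equation for a rectangular channel, y₂/y₁ = ½[√(1 + 8Fr₁²) − 1] = ½[√909.9 − 1] = 14.6.
y₂ = 14.6 × 1.45 = 21.1 m.
Head loss: ΔE = (y₂ − y₁)³/(4y₁y₂) = (21.1 − 1.45)³/(4×1.45×21.1) = 7638/123 = 62.3 m.
q = V₁·y₁ = 40.2 × 1.45 = 58.3 m²/s. Q = q·b = 58.3 × 14.6 = 851 m³/s. P = γ·Q·ΔE = 9.81 × 851 × 62.3 = 520000 kW.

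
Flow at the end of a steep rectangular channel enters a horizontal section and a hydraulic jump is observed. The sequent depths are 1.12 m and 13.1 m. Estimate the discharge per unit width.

For a rectangular channel the momentum equation gives q² = ½·g·y₁·y₂·(y₁ + y₂) = ½×9.81×1.12×13.1×14.2 = 1023.
q = √1023 = 32.0 m²/s.

q = 32.0 m²/s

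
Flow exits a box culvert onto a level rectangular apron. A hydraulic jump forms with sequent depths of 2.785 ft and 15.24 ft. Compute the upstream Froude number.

Fr₁ = 4.208

For a rectangular channel the momentum equation gives q² = ½·g·y₁·y₂·(y₁ + y₂) = ½×32.2×2.785×15.24×18.02 = 12317.
q = √12317 = 111.0 ft²/s.
V₁ = q/y₁ = 39.85 ft/s; Fr₁ = V₁/√(g·y₁) = 4.208.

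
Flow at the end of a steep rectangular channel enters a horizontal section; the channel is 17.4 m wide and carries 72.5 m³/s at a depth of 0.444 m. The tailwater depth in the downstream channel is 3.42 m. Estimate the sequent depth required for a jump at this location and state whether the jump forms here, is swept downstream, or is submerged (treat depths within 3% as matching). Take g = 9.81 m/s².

y₂ = 2.61 m; the jump is submerged

q = Q/b = 72.5/17.4 = 4.17 m²/s; V₁ = q/y₁ = 9.38 m/s. Fr₁ = V₁/√(g·y₁) = 4.50.
From the momentum equation for a rectangular channel, y₂/y₁ = ½[√(1 + 8Fr₁²) − 1] = ½[√162.8 − 1] = 5.88.
y₂ = 5.88 × 0.444 = 2.61 m.
Tailwater y_tw = 3.42 m: y_tw > y₂, so the jump is submerged.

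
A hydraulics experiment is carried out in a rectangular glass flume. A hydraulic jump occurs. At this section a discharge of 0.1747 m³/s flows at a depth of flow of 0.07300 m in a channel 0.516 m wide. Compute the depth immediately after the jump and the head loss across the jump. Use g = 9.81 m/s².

y₂ = 0.5305 m; ΔE = 0.6181 m

q = Q/b = 0.1747/0.516 = 0.3386 m²/s; V₁ = q/y₁ = 4.638 m/s. Fr₁ = V₁/√(g·y₁) = 5.481.
Bélanger equation: y₂/y₁ = ½[√(1 + 8Fr₁²) − 1] = ½[√241.29 − 1] = 7.267.
y₂ = 7.267 × 0.07300 = 0.5305 m.
V₂ = q/y₂ = 0.3386/0.5305 = 0.6382 m/s. E₁ = y₁ + V₁²/2g = 1.169 m; E₂ = y₂ + V₂²/2g = 0.5512 m. ΔE = E₁ − E₂ = 0.6181 m.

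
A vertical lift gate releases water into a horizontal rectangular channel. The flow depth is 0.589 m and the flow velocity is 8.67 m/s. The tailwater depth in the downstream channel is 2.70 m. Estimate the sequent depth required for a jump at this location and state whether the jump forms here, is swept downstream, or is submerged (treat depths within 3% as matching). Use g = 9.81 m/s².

Fr₁ = V₁/√(g·y₁) = 8.67/√(9.81×0.589) = 3.61.
Sequent-depth ratio: y₂/y₁ = ½[√(1 + 8Fr₁²) − 1] = ½[√105.1 − 1] = 4.63.
y₂ = 4.63 × 0.589 = 2.72 m.
Tailwater y_tw = 2.70 m: y_tw ≈ y₂, so the jump forms here.

y₂ = 2.72 m; the jump forms here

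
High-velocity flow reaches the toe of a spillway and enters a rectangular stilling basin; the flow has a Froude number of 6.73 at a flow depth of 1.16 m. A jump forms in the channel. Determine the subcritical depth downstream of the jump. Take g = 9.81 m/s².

y₂ = 10.5 m

Fr₁ = 6.73 (given).
By Bélanger, y₂/y₁ = ½[√(1 + 8Fr₁²) − 1] = ½[√363.3 − 1] = 9.03.
y₂ = 9.03 × 1.16 = 10.5 m.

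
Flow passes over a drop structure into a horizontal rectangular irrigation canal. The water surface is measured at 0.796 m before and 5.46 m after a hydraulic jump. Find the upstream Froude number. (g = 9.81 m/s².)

For a rectangular channel the momentum equation gives q² = ½·g·y₁·y₂·(y₁ + y₂) = ½×9.81×0.796×5.46×6.26 = 133.
q = √133 = 11.5 m²/s.
V₁ = q/y₁ = 14.5 m/s; Fr₁ = V₁/√(g·y₁) = 5.19.

Fr₁ = 5.19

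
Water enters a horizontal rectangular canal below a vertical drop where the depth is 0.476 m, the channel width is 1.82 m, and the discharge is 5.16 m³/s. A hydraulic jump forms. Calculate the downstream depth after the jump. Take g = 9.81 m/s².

y₂ = 1.63 m

q = Q/b = 5.16/1.82 = 2.84 m²/s; V₁ = q/y₁ = 5.96 m/s. Fr₁ = V₁/√(g·y₁) = 2.76.
Conjugate-depth relation: y₂/y₁ = ½[√(1 + 8Fr₁²) − 1] = ½[√61.78 − 1] = 3.43.
y₂ = 3.43 × 0.476 = 1.63 m.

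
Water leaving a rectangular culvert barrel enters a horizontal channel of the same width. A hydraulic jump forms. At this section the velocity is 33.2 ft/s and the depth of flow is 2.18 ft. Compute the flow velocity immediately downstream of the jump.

Fr₁ = V₁/√(g·y₁) = 33.2/√(32.2×2.18) = 3.96.
By Bélanger, y₂/y₁ = ½[√(1 + 8Fr₁²) − 1] = ½[√126.6 − 1] = 5.13.
y₂ = 5.13 × 2.18 = 11.2 ft.
q = V₁·y₁ = 33.2 × 2.18 = 72.4 ft²/s.
V₂ = q/y₂ = 72.4/11.2 = 6.48 ft/s.

V₂ = 6.48 ft/s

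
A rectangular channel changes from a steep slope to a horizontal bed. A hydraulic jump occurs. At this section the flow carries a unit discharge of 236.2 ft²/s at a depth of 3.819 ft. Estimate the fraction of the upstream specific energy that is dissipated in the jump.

ΔE/E₁ = 0.536 (53.6%)

V₁ = q/y₁ = 236.2/3.819 = 61.85 ft/s. Fr₁ = V₁/√(g·y₁) = 61.85/√(32.2×3.819) = 5.577.
Conjugate-depth relation: y₂/y₁ = ½[√(1 + 8Fr₁²) − 1] = ½[√249.85 − 1] = 7.403.
y₂ = 7.403 × 3.819 = 28.27 ft.
E₁ = y₁ + V₁²/2g = 63.22 ft. ΔE = (y₂ − y₁)³/(4y₁y₂) = 33.86 ft. ΔE/E₁ = 33.86/63.22 = 0.536.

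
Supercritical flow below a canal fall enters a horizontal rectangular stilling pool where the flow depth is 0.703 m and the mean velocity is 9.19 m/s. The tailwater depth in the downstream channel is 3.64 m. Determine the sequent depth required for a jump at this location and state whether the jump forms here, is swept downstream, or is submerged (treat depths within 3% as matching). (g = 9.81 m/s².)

y₂ = 3.15 m; the jump is submerged

Fr₁ = V₁/√(g·y₁) = 9.19/√(9.81×0.703) = 3.50.
From the momentum equation for a rectangular channel, y₂/y₁ = ½[√(1 + 8Fr₁²) − 1] = ½[√98.97 − 1] = 4.47.
y₂ = 4.47 × 0.703 = 3.15 m.
Tailwater y_tw = 3.64 m: y_tw > y₂, so the jump is submerged.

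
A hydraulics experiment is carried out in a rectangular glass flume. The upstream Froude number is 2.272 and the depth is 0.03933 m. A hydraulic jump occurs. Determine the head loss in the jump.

ΔE = 0.01921 m

Fr₁ = 2.272 (given).
From the momentum equation for a rectangular channel, y₂/y₁ = ½[√(1 + 8Fr₁²) − 1] = ½[√42.296 − 1] = 2.752.
y₂ = 2.752 × 0.03933 = 0.1082 m.
V₁ = Fr₁·√(g·y₁) = 2.272×√(9.81×0.03933) = 1.411 m/s; q = V₁·y₁ = 0.05550 m²/s. V₂ = q/y₂ = 0.05550/0.1082 = 0.5129 m/s. E₁ = y₁ + V₁²/2g = 0.1408 m; E₂ = y₂ + V₂²/2g = 0.1216 m. ΔE = E₁ − E₂ = 0.01921 m.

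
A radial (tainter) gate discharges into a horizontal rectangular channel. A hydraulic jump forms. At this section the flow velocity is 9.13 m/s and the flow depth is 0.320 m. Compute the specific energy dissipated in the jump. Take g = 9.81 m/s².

Fr₁ = V₁/√(g·y₁) = 9.13/√(9.81×0.320) = 5.15.
By Bélanger, y₂/y₁ = ½[√(1 + 8Fr₁²) − 1] = ½[√213.4 − 1] = 6.80.
y₂ = 6.80 × 0.320 = 2.18 m.
Head loss: ΔE = (y₂ − y₁)³/(4y₁y₂) = (2.18 − 0.320)³/(4×0.320×2.18) = 6.41/2.79 = 2.30 m.

ΔE = 2.30 m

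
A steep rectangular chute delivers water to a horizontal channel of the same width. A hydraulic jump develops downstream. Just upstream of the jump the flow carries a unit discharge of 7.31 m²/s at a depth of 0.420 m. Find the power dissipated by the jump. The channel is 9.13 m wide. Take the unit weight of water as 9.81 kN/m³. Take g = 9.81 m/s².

P = 7109 kW

V₁ = q/y₁ = 7.31/0.420 = 17.4 m/s. Fr₁ = V₁/√(g·y₁) = 17.4/√(9.81×0.420) = 8.57.
Sequent-depth ratio: y₂/y₁ = ½[√(1 + 8Fr₁²) − 1] = ½[√589.2 − 1] = 11.6.
y₂ = 11.6 × 0.420 = 4.89 m.
Head loss: ΔE = (y₂ − y₁)³/(4y₁y₂) = (4.89 − 0.420)³/(4×0.420×4.89) = 89.2/8.21 = 10.9 m.
Q = q·b = 7.31 × 9.13 = 66.7 m³/s. P = γ·Q·ΔE = 9.81 × 66.7 × 10.9 = 7109 kW.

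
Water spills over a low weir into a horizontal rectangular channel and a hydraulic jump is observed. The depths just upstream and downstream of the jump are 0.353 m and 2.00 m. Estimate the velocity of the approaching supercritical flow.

For a rectangular channel the momentum equation gives q² = ½·g·y₁·y₂·(y₁ + y₂) = ½×9.81×0.353×2.00×2.35 = 8.15.
q = √8.15 = 2.85 m²/s.
V₁ = q/y₁ = 2.85/0.353 = 8.09 m/s.

V₁ = 8.09 m/s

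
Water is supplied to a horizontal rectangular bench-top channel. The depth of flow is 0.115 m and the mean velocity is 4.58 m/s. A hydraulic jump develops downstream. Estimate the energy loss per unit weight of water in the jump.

Fr₁ = V₁/√(g·y₁) = 4.58/√(9.81×0.115) = 4.31.
Conjugate-depth relation: y₂/y₁ = ½[√(1 + 8Fr₁²) − 1] = ½[√149.7 − 1] = 5.62.
y₂ = 5.62 × 0.115 = 0.646 m.
Head loss: ΔE = (y₂ − y₁)³/(4y₁y₂) = (0.646 − 0.115)³/(4×0.115×0.646) = 0.150/0.297 = 0.504 m.

ΔE = 0.504 m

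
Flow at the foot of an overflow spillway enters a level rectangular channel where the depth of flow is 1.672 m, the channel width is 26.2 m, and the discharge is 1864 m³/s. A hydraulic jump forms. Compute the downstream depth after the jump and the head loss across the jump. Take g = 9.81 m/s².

q = Q/b = 1864/26.2 = 71.15 m²/s; V₁ = q/y₁ = 42.55 m/s. Fr₁ = V₁/√(g·y₁) = 10.51.
Sequent-depth ratio: y₂/y₁ = ½[√(1 + 8Fr₁²) − 1] = ½[√884.08 − 1] = 14.37.
y₂ = 14.37 × 1.672 = 24.02 m.
Head loss: ΔE = (y₂ − y₁)³/(4y₁y₂) = (24.02 − 1.672)³/(4×1.672×24.02) = 11163/160.7 = 69.49 m.

y₂ = 24.02 m; ΔE = 69.49 m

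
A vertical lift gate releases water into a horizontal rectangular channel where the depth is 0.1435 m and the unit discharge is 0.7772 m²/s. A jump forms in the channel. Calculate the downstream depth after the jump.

V₁ = q/y₁ = 0.7772/0.1435 = 5.416 m/s. Fr₁ = V₁/√(g·y₁) = 5.416/√(9.81×0.1435) = 4.565.
From the momentum equation for a rectangular channel, y₂/y₁ = ½[√(1 + 8Fr₁²) − 1] = ½[√167.70 − 1] = 5.975.
y₂ = 5.975 × 0.1435 = 0.8574 m.

y₂ = 0.8574 m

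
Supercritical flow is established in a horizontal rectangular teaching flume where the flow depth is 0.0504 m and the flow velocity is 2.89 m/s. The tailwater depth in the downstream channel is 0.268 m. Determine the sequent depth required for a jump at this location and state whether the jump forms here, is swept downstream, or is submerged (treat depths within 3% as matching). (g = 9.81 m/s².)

Fr₁ = V₁/√(g·y₁) = 2.89/√(9.81×0.0504) = 4.11.
Conjugate-depth relation: y₂/y₁ = ½[√(1 + 8Fr₁²) − 1] = ½[√136.1 − 1] = 5.33.
y₂ = 5.33 × 0.0504 = 0.269 m.
Tailwater y_tw = 0.268 m: y_tw ≈ y₂, so the jump forms here.

y₂ = 0.269 m; the jump forms here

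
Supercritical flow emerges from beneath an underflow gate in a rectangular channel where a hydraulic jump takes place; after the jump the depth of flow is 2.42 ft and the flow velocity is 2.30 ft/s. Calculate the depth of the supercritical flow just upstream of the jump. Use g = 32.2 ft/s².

Fr₂ = V₂/√(g·y₂) = 2.30/√(32.2×2.42) = 0.261.
From the momentum equation (using Fr₂), y₁/y₂ = ½[√(1 + 8Fr₂²) − 1] = ½[√1.543 − 1] = 0.121.
y₁ = 0.121 × 2.42 = 0.293 ft.

y₁ = 0.293 ft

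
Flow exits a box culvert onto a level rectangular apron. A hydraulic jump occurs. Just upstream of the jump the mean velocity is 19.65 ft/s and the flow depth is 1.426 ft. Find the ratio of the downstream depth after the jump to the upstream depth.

y₂/y₁ = 3.631

Fr₁ = V₁/√(g·y₁) = 19.65/√(32.2×1.426) = 2.900.
By Bélanger, y₂/y₁ = ½[√(1 + 8Fr₁²) − 1] = ½[√68.273 − 1] = 3.631.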